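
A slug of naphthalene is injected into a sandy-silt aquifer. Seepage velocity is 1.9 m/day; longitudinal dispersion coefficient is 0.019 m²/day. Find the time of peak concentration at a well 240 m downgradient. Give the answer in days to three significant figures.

For the 1D instantaneous-source solution, setting ∂C/∂t = 0 at fixed x gives v²t² + 2Dt − x² = 0, so t = (√(D² + v²x²) − D)/v².
√(D² + v²x²) = √(0.019² + 1.9² × 240²) = 456.0; v² = 3.61.
t = (456.0 − 0.019)/3.61 = 126 days (vs. the pure-advection estimate x/v = 126 d).

126 days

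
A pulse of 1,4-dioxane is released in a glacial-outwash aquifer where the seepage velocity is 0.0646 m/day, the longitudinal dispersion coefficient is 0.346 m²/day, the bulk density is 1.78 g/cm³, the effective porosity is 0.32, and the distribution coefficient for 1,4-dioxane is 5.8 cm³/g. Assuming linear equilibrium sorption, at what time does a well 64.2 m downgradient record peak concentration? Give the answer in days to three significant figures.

30400 days

Retardation factor R = 1 + ρ_b·K_d/n = 1 + 1.78 × 5.8/0.32 = 33.26.
Sorption retards both mechanisms: v_R = v/R = 0.001942 m/day, D_R = D/R = 0.01040 m²/day.
Peak time from v_R²t² + 2D_R t − x² = 0: t = (√(D_R² + v_R²x²) − D_R)/v_R².
√(D_R² + v_R²x²) = √(0.01040² + 0.001942² × 64.2²) = 0.1251; v_R² = 3.771e-06.
t = (0.1251 − 0.01040)/3.771e-06 = 30400 days.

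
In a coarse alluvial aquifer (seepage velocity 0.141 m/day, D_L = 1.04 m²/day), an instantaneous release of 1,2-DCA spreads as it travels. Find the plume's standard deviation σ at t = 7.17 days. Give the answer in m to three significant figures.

3.86 m

Dispersive spreading gives a Gaussian with σ² = 2Dt; advection only shifts the center.
σ = √(2 × 1.04 × 7.17) = 3.86 m.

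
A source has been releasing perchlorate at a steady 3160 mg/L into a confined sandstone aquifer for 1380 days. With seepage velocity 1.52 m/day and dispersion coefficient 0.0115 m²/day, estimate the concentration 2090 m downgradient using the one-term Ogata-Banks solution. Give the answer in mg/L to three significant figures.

For a continuous step input, C/C₀ ≈ ½·erfc((x−vt)/(2√(Dt))).
vt = 1.52 × 1380 = 2097.6 m and 2√(Dt) = 2√(0.0115 × 1380) = 7.967 m.
Argument (x−vt)/(2√(Dt)) = (2090 − 2097.6)/7.967 = -0.9539; ½·erfc(-0.9539) = 0.9113.
C = 3160 × 0.9113 = 2880 mg/L.

2880 mg/L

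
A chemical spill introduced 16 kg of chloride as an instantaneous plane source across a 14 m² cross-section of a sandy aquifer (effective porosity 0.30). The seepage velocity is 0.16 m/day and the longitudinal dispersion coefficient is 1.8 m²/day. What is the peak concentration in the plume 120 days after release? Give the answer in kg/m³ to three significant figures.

The peak of an instantaneous 1D plume sits at x = vt; there the Gaussian factor is 1 and C_max = M/(n_e·A·√(4πDt)), where n_e·A is the pore area the mass is dissolved in.
√(4πDt) = √(4π × 1.8 × 120) = 52.10 m, so C_max = 16/(0.30 × 14 × 52.10) = 0.0731 kg/m³.

0.0731 kg/m³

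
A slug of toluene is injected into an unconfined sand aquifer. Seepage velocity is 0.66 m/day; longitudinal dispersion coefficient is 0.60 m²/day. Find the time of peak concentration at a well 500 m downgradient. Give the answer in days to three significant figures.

756 days

For the 1D instantaneous-source solution, setting ∂C/∂t = 0 at fixed x gives v²t² + 2Dt − x² = 0, so t = (√(D² + v²x²) − D)/v².
√(D² + v²x²) = √(0.60² + 0.66² × 500²) = 330.0; v² = 0.4356.
t = (330.0 − 0.60)/0.4356 = 756 days (vs. the pure-advection estimate x/v = 758 d).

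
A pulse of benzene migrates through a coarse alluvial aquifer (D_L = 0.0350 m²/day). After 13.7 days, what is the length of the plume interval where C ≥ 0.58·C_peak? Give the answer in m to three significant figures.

2.04 m

The plume is Gaussian with σ = √(2Dt) = √(2 × 0.0350 × 13.7) = 0.9793 m.
C/C_peak = exp(−Δx²/(2σ²)) = 0.58 ⇒ Δx = σ·√(−2 ln 0.58) = 0.9793 × 1.044 = 1.022 m.
Width = 2Δx = 2.04 m.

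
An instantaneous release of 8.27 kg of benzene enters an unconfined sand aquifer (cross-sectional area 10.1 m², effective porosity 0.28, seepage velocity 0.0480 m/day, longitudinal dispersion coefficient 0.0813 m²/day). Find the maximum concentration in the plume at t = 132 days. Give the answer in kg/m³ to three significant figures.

0.252 kg/m³

The peak of an instantaneous 1D plume sits at x = vt; there the Gaussian factor is 1 and C_max = M/(n_e·A·√(4πDt)), where n_e·A is the pore area the mass is dissolved in.
√(4πDt) = √(4π × 0.0813 × 132) = 11.61 m, so C_max = 8.27/(0.28 × 10.1 × 11.61) = 0.252 kg/m³.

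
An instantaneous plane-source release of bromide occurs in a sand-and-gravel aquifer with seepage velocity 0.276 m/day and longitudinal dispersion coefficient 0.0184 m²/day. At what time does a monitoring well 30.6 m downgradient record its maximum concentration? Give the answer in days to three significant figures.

111 days

For the 1D instantaneous-source solution, setting ∂C/∂t = 0 at fixed x gives v²t² + 2Dt − x² = 0, so t = (√(D² + v²x²) − D)/v².
√(D² + v²x²) = √(0.0184² + 0.276² × 30.6²) = 8.446; v² = 0.076176.
t = (8.446 − 0.0184)/0.076176 = 111 days (vs. the pure-advection estimate x/v = 111 d).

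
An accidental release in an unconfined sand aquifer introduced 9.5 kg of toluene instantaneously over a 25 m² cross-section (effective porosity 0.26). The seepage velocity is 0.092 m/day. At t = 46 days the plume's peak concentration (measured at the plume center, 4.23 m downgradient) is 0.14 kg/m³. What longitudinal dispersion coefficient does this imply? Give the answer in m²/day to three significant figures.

0.189 m²/day

At the plume center C_max = M/(n_e·A·√(4πDt)), so D = M²/(4πt·(n_e·A·C_max)²).
n_e·A·C_max = 0.26 × 25 × 0.14 = 0.9100 kg/m.
D = 9.5²/(4π × 46 × 0.9100²) = 0.189 m²/day.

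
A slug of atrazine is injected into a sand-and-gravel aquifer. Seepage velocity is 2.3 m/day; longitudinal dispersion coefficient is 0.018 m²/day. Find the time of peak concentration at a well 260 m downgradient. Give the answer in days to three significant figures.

113 days

For the 1D instantaneous-source solution, setting ∂C/∂t = 0 at fixed x gives v²t² + 2Dt − x² = 0, so t = (√(D² + v²x²) − D)/v².
√(D² + v²x²) = √(0.018² + 2.3² × 260²) = 598.0; v² = 5.29.
t = (598.0 − 0.018)/5.29 = 113 days (vs. the pure-advection estimate x/v = 113 d).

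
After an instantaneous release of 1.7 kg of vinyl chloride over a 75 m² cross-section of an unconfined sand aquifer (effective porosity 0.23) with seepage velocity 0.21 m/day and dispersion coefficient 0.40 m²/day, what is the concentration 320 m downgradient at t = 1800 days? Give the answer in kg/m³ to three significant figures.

0.000322 kg/m³

For an instantaneous plane source, C(x,t) = M/(n_e·A·√(4πDt)) · exp(−(x−vt)²/(4Dt)), with n_e·A the pore (flow) area.
Plume center vt = 0.21 × 1800 = 378 m, so the well at 320 m is 58 m upgradient of the peak.
√(4πDt) = 95.12 m, giving peak height M/(n_e·A·√(4πDt)) = 1.7/(0.23 × 75 × 95.12) = 0.001036 kg/m³.
(x−vt)²/(4Dt) = (-58)²/(4 × 0.40 × 1800) = 1.168; exp(−1.168) = 0.3110.
C = 0.001036 × 0.3110 = 0.000322 kg/m³.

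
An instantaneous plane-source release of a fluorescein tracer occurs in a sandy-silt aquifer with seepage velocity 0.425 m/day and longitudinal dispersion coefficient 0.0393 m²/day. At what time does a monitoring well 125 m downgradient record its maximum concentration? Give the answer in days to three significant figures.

294 days

For the 1D instantaneous-source solution, setting ∂C/∂t = 0 at fixed x gives v²t² + 2Dt − x² = 0, so t = (√(D² + v²x²) − D)/v².
√(D² + v²x²) = √(0.0393² + 0.425² × 125²) = 53.13; v² = 0.180625.
t = (53.13 − 0.0393)/0.180625 = 294 days (vs. the pure-advection estimate x/v = 294 d).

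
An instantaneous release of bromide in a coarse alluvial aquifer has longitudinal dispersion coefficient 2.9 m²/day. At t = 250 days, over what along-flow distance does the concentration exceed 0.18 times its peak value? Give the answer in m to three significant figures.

141 m

The plume is Gaussian with σ = √(2Dt) = √(2 × 2.9 × 250) = 38.08 m.
C/C_peak = exp(−Δx²/(2σ²)) = 0.18 ⇒ Δx = σ·√(−2 ln 0.18) = 38.08 × 1.852 = 70.52 m.
Width = 2Δx = 141 m.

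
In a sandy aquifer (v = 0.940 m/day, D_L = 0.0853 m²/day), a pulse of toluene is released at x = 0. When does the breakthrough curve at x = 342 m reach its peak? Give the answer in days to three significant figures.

For the 1D instantaneous-source solution, setting ∂C/∂t = 0 at fixed x gives v²t² + 2Dt − x² = 0, so t = (√(D² + v²x²) − D)/v².
√(D² + v²x²) = √(0.0853² + 0.940² × 342²) = 321.5; v² = 0.8836.
t = (321.5 − 0.0853)/0.8836 = 364 days (vs. the pure-advection estimate x/v = 364 d).

364 days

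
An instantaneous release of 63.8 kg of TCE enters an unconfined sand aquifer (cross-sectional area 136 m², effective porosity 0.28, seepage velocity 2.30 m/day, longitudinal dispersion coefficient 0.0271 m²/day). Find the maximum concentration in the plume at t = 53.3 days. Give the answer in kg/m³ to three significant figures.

0.393 kg/m³

The peak of an instantaneous 1D plume sits at x = vt; there the Gaussian factor is 1 and C_max = M/(n_e·A·√(4πDt)), where n_e·A is the pore area the mass is dissolved in.
√(4πDt) = √(4π × 0.0271 × 53.3) = 4.260 m, so C_max = 63.8/(0.28 × 136 × 4.260) = 0.393 kg/m³.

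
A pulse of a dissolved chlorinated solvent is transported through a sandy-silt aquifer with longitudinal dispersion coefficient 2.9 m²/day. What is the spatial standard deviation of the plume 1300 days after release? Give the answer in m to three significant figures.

86.8 m

Dispersive spreading gives a Gaussian with σ² = 2Dt; advection only shifts the center.
σ = √(2 × 2.9 × 1300) = 86.8 m.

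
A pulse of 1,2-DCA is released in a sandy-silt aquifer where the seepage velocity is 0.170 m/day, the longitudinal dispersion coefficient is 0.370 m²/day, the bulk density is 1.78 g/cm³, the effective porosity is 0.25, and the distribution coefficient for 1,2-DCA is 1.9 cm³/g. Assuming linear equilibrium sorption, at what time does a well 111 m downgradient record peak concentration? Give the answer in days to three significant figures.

Retardation factor R = 1 + ρ_b·K_d/n = 1 + 1.78 × 1.9/0.25 = 14.53.
Sorption retards both mechanisms: v_R = v/R = 0.01170 m/day, D_R = D/R = 0.02546 m²/day.
Peak time from v_R²t² + 2D_R t − x² = 0: t = (√(D_R² + v_R²x²) − D_R)/v_R².
√(D_R² + v_R²x²) = √(0.02546² + 0.01170² × 111²) = 1.299; v_R² = 0.0001369.
t = (1.299 − 0.02546)/0.0001369 = 9300 days.

9300 days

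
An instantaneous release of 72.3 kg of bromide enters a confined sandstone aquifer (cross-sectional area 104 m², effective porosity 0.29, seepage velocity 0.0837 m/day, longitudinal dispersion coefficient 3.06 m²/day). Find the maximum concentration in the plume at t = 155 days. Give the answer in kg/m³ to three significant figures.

The peak of an instantaneous 1D plume sits at x = vt; there the Gaussian factor is 1 and C_max = M/(n_e·A·√(4πDt)), where n_e·A is the pore area the mass is dissolved in.
√(4πDt) = √(4π × 3.06 × 155) = 77.20 m, so C_max = 72.3/(0.29 × 104 × 77.20) = 0.0311 kg/m³.

0.0311 kg/m³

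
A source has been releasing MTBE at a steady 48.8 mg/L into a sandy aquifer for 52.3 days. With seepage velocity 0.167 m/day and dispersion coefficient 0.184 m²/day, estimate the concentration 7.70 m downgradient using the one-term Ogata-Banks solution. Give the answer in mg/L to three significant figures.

28.9 mg/L

For a continuous step input, C/C₀ ≈ ½·erfc((x−vt)/(2√(Dt))).
vt = 0.167 × 52.3 = 8.7341 m and 2√(Dt) = 2√(0.184 × 52.3) = 6.204 m.
Argument (x−vt)/(2√(Dt)) = (7.70 − 8.7341)/6.204 = -0.1667; ½·erfc(-0.1667) = 0.5932.
C = 48.8 × 0.5932 = 28.9 mg/L.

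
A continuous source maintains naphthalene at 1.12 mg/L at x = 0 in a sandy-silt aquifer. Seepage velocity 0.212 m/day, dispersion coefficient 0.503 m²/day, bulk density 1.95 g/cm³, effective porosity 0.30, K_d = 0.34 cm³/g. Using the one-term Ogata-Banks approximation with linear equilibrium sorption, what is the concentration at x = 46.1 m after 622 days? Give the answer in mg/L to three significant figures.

Retardation factor R = 1 + ρ_b·K_d/n = 1 + 1.95 × 0.34/0.30 = 3.210.
Sorption retards both mechanisms: v_R = v/R = 0.06604 m/day, D_R = D/R = 0.1567 m²/day.
v_R·t = 0.06604 × 622 = 41.07688 m; 2√(D_R t) = 19.75 m; argument = (46.1 − 41.07688)/19.75 = 0.2543.
C = C₀ × ½·erfc(0.2543) = 1.12 × 0.3596 = 0.403 mg/L.

0.403 mg/L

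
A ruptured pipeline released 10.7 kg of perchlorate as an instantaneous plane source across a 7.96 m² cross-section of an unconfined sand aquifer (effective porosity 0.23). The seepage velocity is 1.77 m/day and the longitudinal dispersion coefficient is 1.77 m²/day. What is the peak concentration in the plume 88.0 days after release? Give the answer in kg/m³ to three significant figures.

0.132 kg/m³

The peak of an instantaneous 1D plume sits at x = vt; there the Gaussian factor is 1 and C_max = M/(n_e·A·√(4πDt)), where n_e·A is the pore area the mass is dissolved in.
√(4πDt) = √(4π × 1.77 × 88.0) = 44.24 m, so C_max = 10.7/(0.23 × 7.96 × 44.24) = 0.132 kg/m³.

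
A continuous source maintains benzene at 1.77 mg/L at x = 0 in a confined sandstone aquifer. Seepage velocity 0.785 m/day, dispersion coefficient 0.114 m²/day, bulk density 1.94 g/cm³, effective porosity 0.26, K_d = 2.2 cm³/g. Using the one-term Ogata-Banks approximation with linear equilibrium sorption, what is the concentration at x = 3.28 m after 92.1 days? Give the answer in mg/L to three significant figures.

1.39 mg/L

Retardation factor R = 1 + ρ_b·K_d/n = 1 + 1.94 × 2.2/0.26 = 17.42.
Sorption retards both mechanisms: v_R = v/R = 0.04506 m/day, D_R = D/R = 0.006544 m²/day.
v_R·t = 0.04506 × 92.1 = 4.150026 m; 2√(D_R t) = 1.553 m; argument = (3.28 − 4.150026)/1.553 = -0.5602.
C = C₀ × ½·erfc(-0.5602) = 1.77 × 0.7859 = 1.39 mg/L.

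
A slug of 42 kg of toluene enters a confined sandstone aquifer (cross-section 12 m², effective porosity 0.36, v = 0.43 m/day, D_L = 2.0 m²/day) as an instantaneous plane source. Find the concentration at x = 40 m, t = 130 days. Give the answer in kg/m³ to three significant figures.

For an instantaneous plane source, C(x,t) = M/(n_e·A·√(4πDt)) · exp(−(x−vt)²/(4Dt)), with n_e·A the pore (flow) area.
Plume center vt = 0.43 × 130 = 55.9 m, so the well at 40 m is 15.9 m upgradient of the peak.
√(4πDt) = 57.16 m, giving peak height M/(n_e·A·√(4πDt)) = 42/(0.36 × 12 × 57.16) = 0.1701 kg/m³.
(x−vt)²/(4Dt) = (-15.9)²/(4 × 2.0 × 130) = 0.2431; exp(−0.2431) = 0.7842.
C = 0.1701 × 0.7842 = 0.133 kg/m³.

0.133 kg/m³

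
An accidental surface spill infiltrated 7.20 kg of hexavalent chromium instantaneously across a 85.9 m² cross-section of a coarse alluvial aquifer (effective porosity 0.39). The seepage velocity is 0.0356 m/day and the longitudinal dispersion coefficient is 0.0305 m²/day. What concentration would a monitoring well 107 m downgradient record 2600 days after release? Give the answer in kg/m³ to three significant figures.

For an instantaneous plane source, C(x,t) = M/(n_e·A·√(4πDt)) · exp(−(x−vt)²/(4Dt)), with n_e·A the pore (flow) area.
Plume center vt = 0.0356 × 2600 = 92.56 m, so the well at 107 m is 14.44 m downgradient of the peak.
√(4πDt) = 31.57 m, giving peak height M/(n_e·A·√(4πDt)) = 7.20/(0.39 × 85.9 × 31.57) = 0.006808 kg/m³.
(x−vt)²/(4Dt) = (14.44)²/(4 × 0.0305 × 2600) = 0.6574; exp(−0.6574) = 0.5182.
C = 0.006808 × 0.5182 = 0.00353 kg/m³.

0.00353 kg/m³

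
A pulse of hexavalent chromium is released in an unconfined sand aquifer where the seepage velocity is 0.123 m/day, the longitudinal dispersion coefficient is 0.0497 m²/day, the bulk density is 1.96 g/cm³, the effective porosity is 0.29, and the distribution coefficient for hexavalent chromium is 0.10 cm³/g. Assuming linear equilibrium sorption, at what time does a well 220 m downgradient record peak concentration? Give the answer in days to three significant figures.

Retardation factor R = 1 + ρ_b·K_d/n = 1 + 1.96 × 0.10/0.29 = 1.676.
Sorption retards both mechanisms: v_R = v/R = 0.07339 m/day, D_R = D/R = 0.02965 m²/day.
Peak time from v_R²t² + 2D_R t − x² = 0: t = (√(D_R² + v_R²x²) − D_R)/v_R².
√(D_R² + v_R²x²) = √(0.02965² + 0.07339² × 220²) = 16.15; v_R² = 0.005386.
t = (16.15 − 0.02965)/0.005386 = 2990 days.

2990 days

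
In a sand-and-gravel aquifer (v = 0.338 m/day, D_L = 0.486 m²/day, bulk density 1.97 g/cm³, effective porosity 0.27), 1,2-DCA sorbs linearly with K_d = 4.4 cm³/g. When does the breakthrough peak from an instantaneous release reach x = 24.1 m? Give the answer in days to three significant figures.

2220 days

Retardation factor R = 1 + ρ_b·K_d/n = 1 + 1.97 × 4.4/0.27 = 33.10.
Sorption retards both mechanisms: v_R = v/R = 0.01021 m/day, D_R = D/R = 0.01468 m²/day.
Peak time from v_R²t² + 2D_R t − x² = 0: t = (√(D_R² + v_R²x²) − D_R)/v_R².
√(D_R² + v_R²x²) = √(0.01468² + 0.01021² × 24.1²) = 0.2465; v_R² = 0.0001042.
t = (0.2465 − 0.01468)/0.0001042 = 2220 days.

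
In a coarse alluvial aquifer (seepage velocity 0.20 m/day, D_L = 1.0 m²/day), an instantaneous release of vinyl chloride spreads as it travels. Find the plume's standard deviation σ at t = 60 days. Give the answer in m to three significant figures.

Dispersive spreading gives a Gaussian with σ² = 2Dt; advection only shifts the center.
σ = √(2 × 1.0 × 60) = 11.0 m.

11.0 m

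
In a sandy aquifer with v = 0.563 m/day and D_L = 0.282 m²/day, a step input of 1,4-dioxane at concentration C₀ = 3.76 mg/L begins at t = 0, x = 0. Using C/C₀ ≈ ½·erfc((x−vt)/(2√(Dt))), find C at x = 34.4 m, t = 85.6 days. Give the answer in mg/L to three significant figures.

For a continuous step input, C/C₀ ≈ ½·erfc((x−vt)/(2√(Dt))).
vt = 0.563 × 85.6 = 48.1928 m and 2√(Dt) = 2√(0.282 × 85.6) = 9.826 m.
Argument (x−vt)/(2√(Dt)) = (34.4 − 48.1928)/9.826 = -1.404; ½·erfc(-1.404) = 0.9765.
C = 3.76 × 0.9765 = 3.67 mg/L.

3.67 mg/L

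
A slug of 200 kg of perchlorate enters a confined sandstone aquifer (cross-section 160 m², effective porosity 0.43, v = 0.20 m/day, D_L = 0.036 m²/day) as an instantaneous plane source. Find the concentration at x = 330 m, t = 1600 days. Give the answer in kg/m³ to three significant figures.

0.0700 kg/m³

For an instantaneous plane source, C(x,t) = M/(n_e·A·√(4πDt)) · exp(−(x−vt)²/(4Dt)), with n_e·A the pore (flow) area.
Plume center vt = 0.20 × 1600 = 320 m, so the well at 330 m is 10 m downgradient of the peak.
√(4πDt) = 26.90 m, giving peak height M/(n_e·A·√(4πDt)) = 200/(0.43 × 160 × 26.90) = 0.1081 kg/m³.
(x−vt)²/(4Dt) = (10)²/(4 × 0.036 × 1600) = 0.4340; exp(−0.4340) = 0.6479.
C = 0.1081 × 0.6479 = 0.0700 kg/m³.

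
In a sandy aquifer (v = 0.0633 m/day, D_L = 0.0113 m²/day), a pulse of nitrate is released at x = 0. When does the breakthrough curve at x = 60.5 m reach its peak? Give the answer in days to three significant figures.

953 days

For the 1D instantaneous-source solution, setting ∂C/∂t = 0 at fixed x gives v²t² + 2Dt − x² = 0, so t = (√(D² + v²x²) − D)/v².
√(D² + v²x²) = √(0.0113² + 0.0633² × 60.5²) = 3.830; v² = 0.00400689.
t = (3.830 − 0.0113)/0.00400689 = 953 days (vs. the pure-advection estimate x/v = 956 d).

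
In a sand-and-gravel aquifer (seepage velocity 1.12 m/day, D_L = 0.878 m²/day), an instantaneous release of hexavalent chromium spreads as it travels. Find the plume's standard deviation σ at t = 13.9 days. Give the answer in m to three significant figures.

4.94 m

Dispersive spreading gives a Gaussian with σ² = 2Dt; advection only shifts the center.
σ = √(2 × 0.878 × 13.9) = 4.94 m.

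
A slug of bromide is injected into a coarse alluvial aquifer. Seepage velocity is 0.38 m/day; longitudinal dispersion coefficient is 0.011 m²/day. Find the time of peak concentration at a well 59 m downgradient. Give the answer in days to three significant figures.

For the 1D instantaneous-source solution, setting ∂C/∂t = 0 at fixed x gives v²t² + 2Dt − x² = 0, so t = (√(D² + v²x²) − D)/v².
√(D² + v²x²) = √(0.011² + 0.38² × 59²) = 22.42; v² = 0.1444.
t = (22.42 − 0.011)/0.1444 = 155 days (vs. the pure-advection estimate x/v = 155 d).

155 days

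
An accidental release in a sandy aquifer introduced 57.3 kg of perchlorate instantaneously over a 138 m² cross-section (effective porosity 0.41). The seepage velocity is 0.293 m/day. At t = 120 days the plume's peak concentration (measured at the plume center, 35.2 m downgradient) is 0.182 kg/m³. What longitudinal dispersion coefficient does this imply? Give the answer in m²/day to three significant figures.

At the plume center C_max = M/(n_e·A·√(4πDt)), so D = M²/(4πt·(n_e·A·C_max)²).
n_e·A·C_max = 0.41 × 138 × 0.182 = 10.30 kg/m.
D = 57.3²/(4π × 120 × 10.30²) = 0.0205 m²/day.

0.0205 m²/day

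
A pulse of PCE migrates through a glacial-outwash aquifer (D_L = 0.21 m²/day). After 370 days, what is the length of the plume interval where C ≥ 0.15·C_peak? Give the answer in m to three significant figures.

The plume is Gaussian with σ = √(2Dt) = √(2 × 0.21 × 370) = 12.47 m.
C/C_peak = exp(−Δx²/(2σ²)) = 0.15 ⇒ Δx = σ·√(−2 ln 0.15) = 12.47 × 1.948 = 24.29 m.
Width = 2Δx = 48.6 m.

48.6 m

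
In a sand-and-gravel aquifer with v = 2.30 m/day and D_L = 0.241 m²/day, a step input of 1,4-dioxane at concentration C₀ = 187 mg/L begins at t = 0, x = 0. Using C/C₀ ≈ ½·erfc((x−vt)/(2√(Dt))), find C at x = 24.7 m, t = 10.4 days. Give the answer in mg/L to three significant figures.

For a continuous step input, C/C₀ ≈ ½·erfc((x−vt)/(2√(Dt))).
vt = 2.30 × 10.4 = 23.92 m and 2√(Dt) = 2√(0.241 × 10.4) = 3.166 m.
Argument (x−vt)/(2√(Dt)) = (24.7 − 23.92)/3.166 = 0.2464; ½·erfc(0.2464) = 0.3637.
C = 187 × 0.3637 = 68.0 mg/L.

68.0 mg/L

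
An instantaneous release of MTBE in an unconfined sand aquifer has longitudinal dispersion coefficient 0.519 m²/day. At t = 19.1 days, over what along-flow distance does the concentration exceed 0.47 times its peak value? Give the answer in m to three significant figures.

10.9 m

The plume is Gaussian with σ = √(2Dt) = √(2 × 0.519 × 19.1) = 4.453 m.
C/C_peak = exp(−Δx²/(2σ²)) = 0.47 ⇒ Δx = σ·√(−2 ln 0.47) = 4.453 × 1.229 = 5.473 m.
Width = 2Δx = 10.9 m.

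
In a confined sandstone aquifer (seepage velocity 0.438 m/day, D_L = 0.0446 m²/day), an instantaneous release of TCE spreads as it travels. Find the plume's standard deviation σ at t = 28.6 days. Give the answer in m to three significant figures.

1.60 m

Dispersive spreading gives a Gaussian with σ² = 2Dt; advection only shifts the center.
σ = √(2 × 0.0446 × 28.6) = 1.60 m.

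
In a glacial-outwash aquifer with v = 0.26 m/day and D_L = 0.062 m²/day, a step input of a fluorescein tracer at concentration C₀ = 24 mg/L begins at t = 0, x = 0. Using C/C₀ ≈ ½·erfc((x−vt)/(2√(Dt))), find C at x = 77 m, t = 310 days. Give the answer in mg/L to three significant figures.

17.3 mg/L

For a continuous step input, C/C₀ ≈ ½·erfc((x−vt)/(2√(Dt))).
vt = 0.26 × 310 = 80.6 m and 2√(Dt) = 2√(0.062 × 310) = 8.768 m.
Argument (x−vt)/(2√(Dt)) = (77 − 80.6)/8.768 = -0.4106; ½·erfc(-0.4106) = 0.7193.
C = 24 × 0.7193 = 17.3 mg/L.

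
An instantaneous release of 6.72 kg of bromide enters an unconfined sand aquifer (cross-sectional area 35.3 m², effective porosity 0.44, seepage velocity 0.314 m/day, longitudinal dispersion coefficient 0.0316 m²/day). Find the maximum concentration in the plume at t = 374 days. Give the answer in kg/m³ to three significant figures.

0.0355 kg/m³

The peak of an instantaneous 1D plume sits at x = vt; there the Gaussian factor is 1 and C_max = M/(n_e·A·√(4πDt)), where n_e·A is the pore area the mass is dissolved in.
√(4πDt) = √(4π × 0.0316 × 374) = 12.19 m, so C_max = 6.72/(0.44 × 35.3 × 12.19) = 0.0355 kg/m³.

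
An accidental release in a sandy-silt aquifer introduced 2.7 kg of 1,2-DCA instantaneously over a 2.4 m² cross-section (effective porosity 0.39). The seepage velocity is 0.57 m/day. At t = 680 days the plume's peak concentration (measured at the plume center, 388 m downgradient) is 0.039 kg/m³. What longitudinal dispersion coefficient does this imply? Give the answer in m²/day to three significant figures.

At the plume center C_max = M/(n_e·A·√(4πDt)), so D = M²/(4πt·(n_e·A·C_max)²).
n_e·A·C_max = 0.39 × 2.4 × 0.039 = 0.03650 kg/m.
D = 2.7²/(4π × 680 × 0.03650²) = 0.640 m²/day.

0.640 m²/day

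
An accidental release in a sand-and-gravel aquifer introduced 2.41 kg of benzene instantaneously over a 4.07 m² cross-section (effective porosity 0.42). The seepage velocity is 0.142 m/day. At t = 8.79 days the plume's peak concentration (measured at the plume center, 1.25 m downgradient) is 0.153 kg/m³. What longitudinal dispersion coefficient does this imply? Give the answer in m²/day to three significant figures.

0.769 m²/day

At the plume center C_max = M/(n_e·A·√(4πDt)), so D = M²/(4πt·(n_e·A·C_max)²).
n_e·A·C_max = 0.42 × 4.07 × 0.153 = 0.2615 kg/m.
D = 2.41²/(4π × 8.79 × 0.2615²) = 0.769 m²/day.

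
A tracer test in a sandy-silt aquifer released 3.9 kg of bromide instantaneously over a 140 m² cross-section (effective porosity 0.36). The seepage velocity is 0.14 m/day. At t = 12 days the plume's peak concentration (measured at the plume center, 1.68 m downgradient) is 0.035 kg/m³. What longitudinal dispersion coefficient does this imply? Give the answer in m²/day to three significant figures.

0.0324 m²/day

At the plume center C_max = M/(n_e·A·√(4πDt)), so D = M²/(4πt·(n_e·A·C_max)²).
n_e·A·C_max = 0.36 × 140 × 0.035 = 1.764 kg/m.
D = 3.9²/(4π × 12 × 1.764²) = 0.0324 m²/day.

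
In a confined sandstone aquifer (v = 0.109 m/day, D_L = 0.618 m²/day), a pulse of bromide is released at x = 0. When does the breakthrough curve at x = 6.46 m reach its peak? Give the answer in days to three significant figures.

26.8 days

For the 1D instantaneous-source solution, setting ∂C/∂t = 0 at fixed x gives v²t² + 2Dt − x² = 0, so t = (√(D² + v²x²) − D)/v².
√(D² + v²x²) = √(0.618² + 0.109² × 6.46²) = 0.9369; v² = 0.011881.
t = (0.9369 − 0.618)/0.011881 = 26.8 days (vs. the pure-advection estimate x/v = 59.3 d).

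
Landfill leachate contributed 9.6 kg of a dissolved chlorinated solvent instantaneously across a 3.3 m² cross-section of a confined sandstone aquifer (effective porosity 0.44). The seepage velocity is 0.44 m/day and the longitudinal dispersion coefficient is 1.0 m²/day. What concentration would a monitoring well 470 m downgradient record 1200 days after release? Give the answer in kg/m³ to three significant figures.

For an instantaneous plane source, C(x,t) = M/(n_e·A·√(4πDt)) · exp(−(x−vt)²/(4Dt)), with n_e·A the pore (flow) area.
Plume center vt = 0.44 × 1200 = 528 m, so the well at 470 m is 58 m upgradient of the peak.
√(4πDt) = 122.8 m, giving peak height M/(n_e·A·√(4πDt)) = 9.6/(0.44 × 3.3 × 122.8) = 0.05384 kg/m³.
(x−vt)²/(4Dt) = (-58)²/(4 × 1.0 × 1200) = 0.7008; exp(−0.7008) = 0.4962.
C = 0.05384 × 0.4962 = 0.0267 kg/m³.

0.0267 kg/m³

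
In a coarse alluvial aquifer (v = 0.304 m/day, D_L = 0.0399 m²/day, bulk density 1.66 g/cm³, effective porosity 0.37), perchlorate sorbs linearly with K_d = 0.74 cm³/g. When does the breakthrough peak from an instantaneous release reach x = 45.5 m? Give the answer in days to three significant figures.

645 days

Retardation factor R = 1 + ρ_b·K_d/n = 1 + 1.66 × 0.74/0.37 = 4.320.
Sorption retards both mechanisms: v_R = v/R = 0.07037 m/day, D_R = D/R = 0.009236 m²/day.
Peak time from v_R²t² + 2D_R t − x² = 0: t = (√(D_R² + v_R²x²) − D_R)/v_R².
√(D_R² + v_R²x²) = √(0.009236² + 0.07037² × 45.5²) = 3.202; v_R² = 0.004952.
t = (3.202 − 0.009236)/0.004952 = 645 days.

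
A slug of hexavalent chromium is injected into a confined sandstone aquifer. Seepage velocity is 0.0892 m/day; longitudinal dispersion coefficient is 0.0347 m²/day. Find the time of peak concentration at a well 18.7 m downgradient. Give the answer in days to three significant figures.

205 days

For the 1D instantaneous-source solution, setting ∂C/∂t = 0 at fixed x gives v²t² + 2Dt − x² = 0, so t = (√(D² + v²x²) − D)/v².
√(D² + v²x²) = √(0.0347² + 0.0892² × 18.7²) = 1.668; v² = 0.00795664.
t = (1.668 − 0.0347)/0.00795664 = 205 days (vs. the pure-advection estimate x/v = 210 d).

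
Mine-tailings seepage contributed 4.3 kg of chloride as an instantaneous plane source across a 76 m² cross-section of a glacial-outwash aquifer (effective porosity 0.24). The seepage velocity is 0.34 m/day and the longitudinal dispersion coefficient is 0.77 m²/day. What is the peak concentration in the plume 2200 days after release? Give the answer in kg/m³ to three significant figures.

0.00162 kg/m³

The peak of an instantaneous 1D plume sits at x = vt; there the Gaussian factor is 1 and C_max = M/(n_e·A·√(4πDt)), where n_e·A is the pore area the mass is dissolved in.
√(4πDt) = √(4π × 0.77 × 2200) = 145.9 m, so C_max = 4.3/(0.24 × 76 × 145.9) = 0.00162 kg/m³.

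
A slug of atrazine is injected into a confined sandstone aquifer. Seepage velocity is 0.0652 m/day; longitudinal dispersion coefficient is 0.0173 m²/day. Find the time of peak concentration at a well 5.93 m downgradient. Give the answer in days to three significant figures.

87.0 days

For the 1D instantaneous-source solution, setting ∂C/∂t = 0 at fixed x gives v²t² + 2Dt − x² = 0, so t = (√(D² + v²x²) − D)/v².
√(D² + v²x²) = √(0.0173² + 0.0652² × 5.93²) = 0.3870; v² = 0.00425104.
t = (0.3870 − 0.0173)/0.00425104 = 87.0 days (vs. the pure-advection estimate x/v = 91.0 d).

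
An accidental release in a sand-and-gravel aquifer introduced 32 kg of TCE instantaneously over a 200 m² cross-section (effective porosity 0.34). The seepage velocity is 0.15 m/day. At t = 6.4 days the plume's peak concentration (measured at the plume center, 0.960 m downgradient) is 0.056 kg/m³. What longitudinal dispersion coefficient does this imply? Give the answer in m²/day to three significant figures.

0.878 m²/day

At the plume center C_max = M/(n_e·A·√(4πDt)), so D = M²/(4πt·(n_e·A·C_max)²).
n_e·A·C_max = 0.34 × 200 × 0.056 = 3.808 kg/m.
D = 32²/(4π × 6.4 × 3.808²) = 0.878 m²/day.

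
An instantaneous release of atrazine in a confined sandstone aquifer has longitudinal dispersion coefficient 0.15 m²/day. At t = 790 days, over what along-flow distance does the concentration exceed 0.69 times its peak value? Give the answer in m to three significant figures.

26.5 m

The plume is Gaussian with σ = √(2Dt) = √(2 × 0.15 × 790) = 15.39 m.
C/C_peak = exp(−Δx²/(2σ²)) = 0.69 ⇒ Δx = σ·√(−2 ln 0.69) = 15.39 × 0.8615 = 13.26 m.
Width = 2Δx = 26.5 m.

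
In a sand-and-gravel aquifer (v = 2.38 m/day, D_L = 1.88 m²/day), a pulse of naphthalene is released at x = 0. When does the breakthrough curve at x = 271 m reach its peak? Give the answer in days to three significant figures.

114 days

For the 1D instantaneous-source solution, setting ∂C/∂t = 0 at fixed x gives v²t² + 2Dt − x² = 0, so t = (√(D² + v²x²) − D)/v².
√(D² + v²x²) = √(1.88² + 2.38² × 271²) = 645.0; v² = 5.6644.
t = (645.0 − 1.88)/5.6644 = 114 days (vs. the pure-advection estimate x/v = 114 d).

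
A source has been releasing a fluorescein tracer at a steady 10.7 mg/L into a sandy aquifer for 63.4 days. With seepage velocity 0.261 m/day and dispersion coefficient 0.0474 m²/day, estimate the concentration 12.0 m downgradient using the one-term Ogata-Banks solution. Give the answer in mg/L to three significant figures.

For a continuous step input, C/C₀ ≈ ½·erfc((x−vt)/(2√(Dt))).
vt = 0.261 × 63.4 = 16.5474 m and 2√(Dt) = 2√(0.0474 × 63.4) = 3.467 m.
Argument (x−vt)/(2√(Dt)) = (12.0 − 16.5474)/3.467 = -1.312; ½·erfc(-1.312) = 0.9682.
C = 10.7 × 0.9682 = 10.4 mg/L.

10.4 mg/L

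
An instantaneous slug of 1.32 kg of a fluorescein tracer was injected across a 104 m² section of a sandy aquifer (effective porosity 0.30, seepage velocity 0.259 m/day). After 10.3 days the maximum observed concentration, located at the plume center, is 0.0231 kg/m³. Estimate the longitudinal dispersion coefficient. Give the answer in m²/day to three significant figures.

0.0259 m²/day

At the plume center C_max = M/(n_e·A·√(4πDt)), so D = M²/(4πt·(n_e·A·C_max)²).
n_e·A·C_max = 0.30 × 104 × 0.0231 = 0.7207 kg/m.
D = 1.32²/(4π × 10.3 × 0.7207²) = 0.0259 m²/day.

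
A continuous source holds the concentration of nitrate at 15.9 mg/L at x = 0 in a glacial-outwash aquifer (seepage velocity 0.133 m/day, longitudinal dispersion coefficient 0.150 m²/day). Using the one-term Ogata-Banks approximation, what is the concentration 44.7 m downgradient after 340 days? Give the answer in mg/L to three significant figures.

For a continuous step input, C/C₀ ≈ ½·erfc((x−vt)/(2√(Dt))).
vt = 0.133 × 340 = 45.22 m and 2√(Dt) = 2√(0.150 × 340) = 14.28 m.
Argument (x−vt)/(2√(Dt)) = (44.7 − 45.22)/14.28 = -0.03641; ½·erfc(-0.03641) = 0.5205.
C = 15.9 × 0.5205 = 8.28 mg/L.

8.28 mg/L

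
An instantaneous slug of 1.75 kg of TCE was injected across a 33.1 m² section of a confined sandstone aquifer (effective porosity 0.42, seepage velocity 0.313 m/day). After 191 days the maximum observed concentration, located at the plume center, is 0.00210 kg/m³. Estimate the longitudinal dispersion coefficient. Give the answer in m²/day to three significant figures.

At the plume center C_max = M/(n_e·A·√(4πDt)), so D = M²/(4πt·(n_e·A·C_max)²).
n_e·A·C_max = 0.42 × 33.1 × 0.00210 = 0.02919 kg/m.
D = 1.75²/(4π × 191 × 0.02919²) = 1.50 m²/day.

1.50 m²/day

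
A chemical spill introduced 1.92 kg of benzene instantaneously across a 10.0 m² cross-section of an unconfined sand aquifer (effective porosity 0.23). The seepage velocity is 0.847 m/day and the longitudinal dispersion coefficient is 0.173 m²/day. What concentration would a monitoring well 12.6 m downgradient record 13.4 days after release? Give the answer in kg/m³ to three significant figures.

For an instantaneous plane source, C(x,t) = M/(n_e·A·√(4πDt)) · exp(−(x−vt)²/(4Dt)), with n_e·A the pore (flow) area.
Plume center vt = 0.847 × 13.4 = 11.3498 m, so the well at 12.6 m is 1.2502 m downgradient of the peak.
√(4πDt) = 5.397 m, giving peak height M/(n_e·A·√(4πDt)) = 1.92/(0.23 × 10.0 × 5.397) = 0.1547 kg/m³.
(x−vt)²/(4Dt) = (1.2502)²/(4 × 0.173 × 13.4) = 0.1686; exp(−0.1686) = 0.8448.
C = 0.1547 × 0.8448 = 0.131 kg/m³.

0.131 kg/m³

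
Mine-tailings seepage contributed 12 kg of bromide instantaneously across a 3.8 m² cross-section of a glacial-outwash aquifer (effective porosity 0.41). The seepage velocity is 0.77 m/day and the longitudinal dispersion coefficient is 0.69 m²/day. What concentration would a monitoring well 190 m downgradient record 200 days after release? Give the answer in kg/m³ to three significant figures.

For an instantaneous plane source, C(x,t) = M/(n_e·A·√(4πDt)) · exp(−(x−vt)²/(4Dt)), with n_e·A the pore (flow) area.
Plume center vt = 0.77 × 200 = 154 m, so the well at 190 m is 36 m downgradient of the peak.
√(4πDt) = 41.64 m, giving peak height M/(n_e·A·√(4πDt)) = 12/(0.41 × 3.8 × 41.64) = 0.1850 kg/m³.
(x−vt)²/(4Dt) = (36)²/(4 × 0.69 × 200) = 2.348; exp(−2.348) = 0.09556.
C = 0.1850 × 0.09556 = 0.0177 kg/m³.

0.0177 kg/m³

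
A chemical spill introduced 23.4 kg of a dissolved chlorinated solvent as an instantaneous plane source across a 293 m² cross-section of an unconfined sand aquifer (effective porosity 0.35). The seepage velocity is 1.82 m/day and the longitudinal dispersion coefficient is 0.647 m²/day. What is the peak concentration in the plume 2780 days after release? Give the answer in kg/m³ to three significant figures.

0.00152 kg/m³

The peak of an instantaneous 1D plume sits at x = vt; there the Gaussian factor is 1 and C_max = M/(n_e·A·√(4πDt)), where n_e·A is the pore area the mass is dissolved in.
√(4πDt) = √(4π × 0.647 × 2780) = 150.3 m, so C_max = 23.4/(0.35 × 293 × 150.3) = 0.00152 kg/m³.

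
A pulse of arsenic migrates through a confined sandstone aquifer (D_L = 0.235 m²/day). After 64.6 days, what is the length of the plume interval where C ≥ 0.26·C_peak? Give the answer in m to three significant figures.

The plume is Gaussian with σ = √(2Dt) = √(2 × 0.235 × 64.6) = 5.510 m.
C/C_peak = exp(−Δx²/(2σ²)) = 0.26 ⇒ Δx = σ·√(−2 ln 0.26) = 5.510 × 1.641 = 9.042 m.
Width = 2Δx = 18.1 m.

18.1 m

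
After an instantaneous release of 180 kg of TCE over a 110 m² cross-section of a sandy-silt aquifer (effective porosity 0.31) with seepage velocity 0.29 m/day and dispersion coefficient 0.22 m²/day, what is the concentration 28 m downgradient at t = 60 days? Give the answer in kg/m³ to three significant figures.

For an instantaneous plane source, C(x,t) = M/(n_e·A·√(4πDt)) · exp(−(x−vt)²/(4Dt)), with n_e·A the pore (flow) area.
Plume center vt = 0.29 × 60 = 17.4 m, so the well at 28 m is 10.6 m downgradient of the peak.
√(4πDt) = 12.88 m, giving peak height M/(n_e·A·√(4πDt)) = 180/(0.31 × 110 × 12.88) = 0.4098 kg/m³.
(x−vt)²/(4Dt) = (10.6)²/(4 × 0.22 × 60) = 2.128; exp(−2.128) = 0.1191.
C = 0.4098 × 0.1191 = 0.0488 kg/m³.

0.0488 kg/m³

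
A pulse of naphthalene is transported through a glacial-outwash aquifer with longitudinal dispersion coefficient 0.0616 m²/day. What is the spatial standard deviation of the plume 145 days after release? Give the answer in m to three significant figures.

Dispersive spreading gives a Gaussian with σ² = 2Dt; advection only shifts the center.
σ = √(2 × 0.0616 × 145) = 4.23 m.

4.23 m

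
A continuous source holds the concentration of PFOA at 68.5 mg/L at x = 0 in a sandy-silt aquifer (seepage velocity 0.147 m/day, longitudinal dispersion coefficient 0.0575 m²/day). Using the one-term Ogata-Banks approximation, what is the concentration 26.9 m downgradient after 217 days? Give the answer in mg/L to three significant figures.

For a continuous step input, C/C₀ ≈ ½·erfc((x−vt)/(2√(Dt))).
vt = 0.147 × 217 = 31.899 m and 2√(Dt) = 2√(0.0575 × 217) = 7.065 m.
Argument (x−vt)/(2√(Dt)) = (26.9 − 31.899)/7.065 = -0.7076; ½·erfc(-0.7076) = 0.8415.
C = 68.5 × 0.8415 = 57.6 mg/L.

57.6 mg/L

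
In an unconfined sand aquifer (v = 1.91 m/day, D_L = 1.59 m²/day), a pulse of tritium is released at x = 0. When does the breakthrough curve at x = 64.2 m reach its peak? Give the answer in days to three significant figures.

For the 1D instantaneous-source solution, setting ∂C/∂t = 0 at fixed x gives v²t² + 2Dt − x² = 0, so t = (√(D² + v²x²) − D)/v².
√(D² + v²x²) = √(1.59² + 1.91² × 64.2²) = 122.6; v² = 3.6481.
t = (122.6 − 1.59)/3.6481 = 33.2 days (vs. the pure-advection estimate x/v = 33.6 d).

33.2 days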